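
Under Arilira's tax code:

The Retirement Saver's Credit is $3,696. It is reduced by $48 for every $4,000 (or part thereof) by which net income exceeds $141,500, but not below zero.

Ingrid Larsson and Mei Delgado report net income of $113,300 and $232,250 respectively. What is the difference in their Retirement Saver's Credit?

$1,104

Ingrid ($113,300): Retirement Saver's Credit: $113,300 is at or below the $141,500 threshold, so the full $3,696 applies.
Mei ($232,250): Retirement Saver's Credit: income exceeds $141,500 by $90,750, which is 23 full-or-partial $4,000 increments; reduction = 23 × $48 = $1,104, leaving $2,592.
Difference: |$3,696 − $2,592| = $1,104.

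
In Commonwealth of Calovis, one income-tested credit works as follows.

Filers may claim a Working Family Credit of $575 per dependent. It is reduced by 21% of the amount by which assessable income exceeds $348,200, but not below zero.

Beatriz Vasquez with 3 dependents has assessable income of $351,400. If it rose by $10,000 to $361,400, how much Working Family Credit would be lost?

At $351,400 — base = 3 × $575 = $1,725. 21% of the $3,200 excess over $348,200 is $672; credit = $1,725 − $672 = $1,053.
At $361,400 — base = 3 × $575 = $1,725. 21% of the $13,200 excess over $348,200 is $2,772 ≥ base, so the credit is $0.
Lost: $1,053 − $0 = $1,053.

$1,053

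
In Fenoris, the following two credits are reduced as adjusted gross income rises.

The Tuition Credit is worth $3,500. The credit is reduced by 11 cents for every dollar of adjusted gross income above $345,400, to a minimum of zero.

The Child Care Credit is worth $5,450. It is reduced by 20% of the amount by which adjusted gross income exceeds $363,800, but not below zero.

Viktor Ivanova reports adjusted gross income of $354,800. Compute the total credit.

$7,916

Tuition Credit: 11% of the $9,400 excess over $345,400 is $1,034; credit = $3,500 − $1,034 = $2,466.
Child Care Credit: $354,800 is at or below the $363,800 threshold, so the full $5,450 applies.
Total: $2,466 + $5,450 = $7,916.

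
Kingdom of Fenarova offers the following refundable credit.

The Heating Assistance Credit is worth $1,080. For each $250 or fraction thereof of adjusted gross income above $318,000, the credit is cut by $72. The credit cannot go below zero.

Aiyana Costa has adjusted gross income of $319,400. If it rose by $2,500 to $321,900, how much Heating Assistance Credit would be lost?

At $319,400 — income exceeds $318,000 by $1,400, which is 6 full-or-partial $250 increments; reduction = 6 × $72 = $432, leaving $648.
At $321,900 — income exceeds $318,000 by $3,900 → 16 increments × $72 = $1,152 ≥ base, so the credit is $0.
Lost: $648 − $0 = $648.

$648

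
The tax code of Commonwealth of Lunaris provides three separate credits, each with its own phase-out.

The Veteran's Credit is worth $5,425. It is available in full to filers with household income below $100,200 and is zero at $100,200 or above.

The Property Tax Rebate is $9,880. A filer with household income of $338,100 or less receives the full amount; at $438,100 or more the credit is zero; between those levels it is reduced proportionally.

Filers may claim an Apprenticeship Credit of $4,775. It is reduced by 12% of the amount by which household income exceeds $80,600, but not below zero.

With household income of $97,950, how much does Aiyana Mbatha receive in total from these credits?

$17,998

Veteran's Credit: $97,950 is below the $100,200 cutoff, so the full $5,425 applies.
Property Tax Rebate: $97,950 is at or below the $338,100 threshold, so the full $9,880 applies.
Apprenticeship Credit: 12% of the $17,350 excess over $80,600 is $2,082; credit = $4,775 − $2,082 = $2,693.
Total: $5,425 + $9,880 + $2,693 = $17,998.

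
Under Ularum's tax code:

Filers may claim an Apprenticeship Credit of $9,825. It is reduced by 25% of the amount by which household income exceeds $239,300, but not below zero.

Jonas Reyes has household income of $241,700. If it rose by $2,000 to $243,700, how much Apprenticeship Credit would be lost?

$500

At $241,700 — 25% of the $2,400 excess over $239,300 is $600; credit = $9,825 − $600 = $9,225.
At $243,700 — 25% of the $4,400 excess over $239,300 is $1,100; credit = $9,825 − $1,100 = $8,725.
Lost: $9,225 − $8,725 = $500.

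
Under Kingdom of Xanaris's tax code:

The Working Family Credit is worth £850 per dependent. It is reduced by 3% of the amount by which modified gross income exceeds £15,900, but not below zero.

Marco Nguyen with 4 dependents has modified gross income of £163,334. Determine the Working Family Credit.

Working Family Credit: base = 4 × £850 = £3,400. 3% of the £147,434 excess over £15,900 is £4,423.02 ≥ base, so the credit is £0.

£0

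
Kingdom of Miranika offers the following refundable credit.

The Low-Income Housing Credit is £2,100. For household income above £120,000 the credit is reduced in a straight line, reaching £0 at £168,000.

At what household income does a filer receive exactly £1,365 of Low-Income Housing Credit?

£136,800

£1,365 is 1,365/2,100 of the full £2,100, so 735/2,100 of the £48,000 range has been used: income = £120,000 + £48,000 × 735/2,100 = £136,800.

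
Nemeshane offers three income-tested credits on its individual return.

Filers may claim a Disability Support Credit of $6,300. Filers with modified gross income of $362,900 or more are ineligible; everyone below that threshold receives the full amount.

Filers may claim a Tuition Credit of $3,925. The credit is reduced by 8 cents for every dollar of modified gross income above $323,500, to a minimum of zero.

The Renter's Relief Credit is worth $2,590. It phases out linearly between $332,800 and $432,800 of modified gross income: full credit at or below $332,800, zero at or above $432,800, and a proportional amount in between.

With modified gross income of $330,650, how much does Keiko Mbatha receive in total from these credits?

Disability Support Credit: $330,650 is below the $362,900 cutoff, so the full $6,300 applies.
Tuition Credit: 8% of the $7,150 excess over $323,500 is $572; credit = $3,925 − $572 = $3,353.
Renter's Relief Credit: $330,650 is at or below the $332,800 threshold, so the full $2,590 applies.
Total: $6,300 + $3,353 + $2,590 = $12,243.

$12,243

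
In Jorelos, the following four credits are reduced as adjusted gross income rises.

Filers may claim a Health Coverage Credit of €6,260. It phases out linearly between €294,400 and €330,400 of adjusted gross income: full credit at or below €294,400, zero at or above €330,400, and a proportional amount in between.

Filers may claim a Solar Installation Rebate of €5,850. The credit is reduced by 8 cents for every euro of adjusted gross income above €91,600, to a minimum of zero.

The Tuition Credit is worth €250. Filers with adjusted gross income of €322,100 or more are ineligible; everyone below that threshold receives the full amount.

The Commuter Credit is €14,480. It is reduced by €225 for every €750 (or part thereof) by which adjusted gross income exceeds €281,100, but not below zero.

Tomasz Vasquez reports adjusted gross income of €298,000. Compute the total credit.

€15,189

Health Coverage Credit: €298,000 is €3,600 into a €36,000 phase-out range, leaving 32,400/36,000 of the credit: €6,260 × 32,400/36,000 = €5,634.
Solar Installation Rebate: 8% of the €206,400 excess over €91,600 is €16,512 ≥ base, so the credit is €0.
Tuition Credit: €298,000 is below the €322,100 cutoff, so the full €250 applies.
Commuter Credit: income exceeds €281,100 by €16,900, which is 23 full-or-partial €750 increments; reduction = 23 × €225 = €5,175, leaving €9,305.
Total: €5,634 + €0 + €250 + €9,305 = €15,189.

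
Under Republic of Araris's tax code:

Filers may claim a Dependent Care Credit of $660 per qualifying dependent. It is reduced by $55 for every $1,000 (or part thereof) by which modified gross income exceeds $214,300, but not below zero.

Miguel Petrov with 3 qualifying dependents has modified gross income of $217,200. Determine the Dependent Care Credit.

$1,815

Dependent Care Credit: base = 3 × $660 = $1,980. income exceeds $214,300 by $2,900, which is 3 full-or-partial $1,000 increments; reduction = 3 × $55 = $165, leaving $1,815.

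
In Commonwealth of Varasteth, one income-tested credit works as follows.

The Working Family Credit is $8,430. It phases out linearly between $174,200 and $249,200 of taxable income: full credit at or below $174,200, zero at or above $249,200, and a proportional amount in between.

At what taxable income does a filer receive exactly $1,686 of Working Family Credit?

$1,686 is 1,686/8,430 of the full $8,430, so 6,744/8,430 of the $75,000 range has been used: income = $174,200 + $75,000 × 6,744/8,430 = $234,200.

$234,200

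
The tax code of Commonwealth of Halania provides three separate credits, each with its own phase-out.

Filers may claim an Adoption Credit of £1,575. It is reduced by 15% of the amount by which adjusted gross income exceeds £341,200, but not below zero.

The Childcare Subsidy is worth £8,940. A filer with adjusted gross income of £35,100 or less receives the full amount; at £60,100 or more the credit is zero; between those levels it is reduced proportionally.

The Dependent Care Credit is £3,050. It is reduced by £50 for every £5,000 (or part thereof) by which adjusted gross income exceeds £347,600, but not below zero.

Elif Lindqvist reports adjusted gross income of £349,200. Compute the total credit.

Adoption Credit: 15% of the £8,000 excess over £341,200 is £1,200; credit = £1,575 − £1,200 = £375.
Childcare Subsidy: £349,200 is at or above £60,100, so the credit is £0.
Dependent Care Credit: income exceeds £347,600 by £1,600, which is 1 full-or-partial £5,000 increment; reduction = 1 × £50 = £50, leaving £3,000.
Total: £375 + £0 + £3,000 = £3,375.

£3,375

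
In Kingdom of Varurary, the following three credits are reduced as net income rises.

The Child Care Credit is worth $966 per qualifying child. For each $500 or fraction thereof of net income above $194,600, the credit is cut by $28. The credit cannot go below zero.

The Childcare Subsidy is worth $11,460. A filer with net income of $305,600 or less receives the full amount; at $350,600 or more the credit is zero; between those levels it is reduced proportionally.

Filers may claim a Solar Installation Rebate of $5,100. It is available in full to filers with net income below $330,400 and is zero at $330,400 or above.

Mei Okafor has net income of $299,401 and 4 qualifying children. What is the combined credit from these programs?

$16,560

Child Care Credit: base = 4 × $966 = $3,864. income exceeds $194,600 by $104,801 → 210 increments × $28 = $5,880 ≥ base, so the credit is $0.
Childcare Subsidy: $299,401 is at or below the $305,600 threshold, so the full $11,460 applies.
Solar Installation Rebate: $299,401 is below the $330,400 cutoff, so the full $5,100 applies.
Total: $0 + $11,460 + $5,100 = $16,560.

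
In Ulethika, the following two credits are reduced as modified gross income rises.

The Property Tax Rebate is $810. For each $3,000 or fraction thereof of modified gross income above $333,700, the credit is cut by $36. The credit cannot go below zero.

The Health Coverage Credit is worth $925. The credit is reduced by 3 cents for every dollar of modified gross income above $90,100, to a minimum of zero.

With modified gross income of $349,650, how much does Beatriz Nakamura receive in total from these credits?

Property Tax Rebate: income exceeds $333,700 by $15,950, which is 6 full-or-partial $3,000 increments; reduction = 6 × $36 = $216, leaving $594.
Health Coverage Credit: 3% of the $259,550 excess over $90,100 is $7,786.50 ≥ base, so the credit is $0.
Total: $594 + $0 = $594.

$594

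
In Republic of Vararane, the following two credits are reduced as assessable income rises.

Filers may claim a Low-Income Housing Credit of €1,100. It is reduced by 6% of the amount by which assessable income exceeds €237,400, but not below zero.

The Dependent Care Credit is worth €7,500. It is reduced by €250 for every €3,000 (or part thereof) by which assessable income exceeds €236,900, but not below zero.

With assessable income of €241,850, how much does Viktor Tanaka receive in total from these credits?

Low-Income Housing Credit: 6% of the €4,450 excess over €237,400 is €267; credit = €1,100 − €267 = €833.
Dependent Care Credit: income exceeds €236,900 by €4,950, which is 2 full-or-partial €3,000 increments; reduction = 2 × €250 = €500, leaving €7,000.
Total: €833 + €7,000 = €7,833.

€7,833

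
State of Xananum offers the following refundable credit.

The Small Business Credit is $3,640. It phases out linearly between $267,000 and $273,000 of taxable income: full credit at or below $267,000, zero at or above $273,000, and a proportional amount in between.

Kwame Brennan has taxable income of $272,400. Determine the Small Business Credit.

Small Business Credit: $272,400 is $5,400 into a $6,000 phase-out range, leaving 600/6,000 of the credit: $3,640 × 600/6,000 = $364.

$364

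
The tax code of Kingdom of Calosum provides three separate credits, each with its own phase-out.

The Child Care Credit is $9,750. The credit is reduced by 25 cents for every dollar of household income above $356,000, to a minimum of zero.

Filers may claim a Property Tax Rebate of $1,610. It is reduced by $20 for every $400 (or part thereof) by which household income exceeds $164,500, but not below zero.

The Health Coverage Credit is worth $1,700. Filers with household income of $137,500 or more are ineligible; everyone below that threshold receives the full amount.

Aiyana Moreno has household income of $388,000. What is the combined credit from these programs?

Child Care Credit: 25% of the $32,000 excess over $356,000 is $8,000; credit = $9,750 − $8,000 = $1,750.
Property Tax Rebate: income exceeds $164,500 by $223,500 → 559 increments × $20 = $11,180 ≥ base, so the credit is $0.
Health Coverage Credit: $388,000 meets or exceeds the $137,500 cutoff, so the credit is $0.
Total: $1,750 + $0 + $0 = $1,750.

$1,750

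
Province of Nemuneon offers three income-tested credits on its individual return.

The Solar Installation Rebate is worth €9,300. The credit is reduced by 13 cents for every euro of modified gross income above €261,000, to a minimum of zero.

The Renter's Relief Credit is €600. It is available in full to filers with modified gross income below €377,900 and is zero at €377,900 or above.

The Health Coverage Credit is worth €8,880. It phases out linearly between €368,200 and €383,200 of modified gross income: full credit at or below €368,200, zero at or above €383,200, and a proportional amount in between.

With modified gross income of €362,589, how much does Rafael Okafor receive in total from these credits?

€9,480

Solar Installation Rebate: 13% of the €101,589 excess over €261,000 is €13,206.57 ≥ base, so the credit is €0.
Renter's Relief Credit: €362,589 is below the €377,900 cutoff, so the full €600 applies.
Health Coverage Credit: €362,589 is at or below the €368,200 threshold, so the full €8,880 applies.
Total: €0 + €600 + €8,880 = €9,480.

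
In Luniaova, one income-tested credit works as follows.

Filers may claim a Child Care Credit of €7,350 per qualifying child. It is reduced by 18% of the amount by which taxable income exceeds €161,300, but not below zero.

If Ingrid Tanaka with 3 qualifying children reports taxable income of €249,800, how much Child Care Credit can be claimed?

€6,120

Child Care Credit: base = 3 × €7,350 = €22,050. 18% of the €88,500 excess over €161,300 is €15,930; credit = €22,050 − €15,930 = €6,120.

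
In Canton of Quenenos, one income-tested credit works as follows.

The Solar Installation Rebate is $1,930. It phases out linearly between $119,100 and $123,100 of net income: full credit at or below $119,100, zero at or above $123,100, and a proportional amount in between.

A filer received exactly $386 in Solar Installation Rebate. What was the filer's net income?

$122,300

$386 is 386/1,930 of the full $1,930, so 1,544/1,930 of the $4,000 range has been used: income = $119,100 + $4,000 × 1,544/1,930 = $122,300.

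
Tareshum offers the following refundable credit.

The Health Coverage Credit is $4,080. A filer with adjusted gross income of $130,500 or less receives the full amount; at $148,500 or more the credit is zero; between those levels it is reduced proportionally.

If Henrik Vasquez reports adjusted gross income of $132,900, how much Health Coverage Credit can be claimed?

$3,536

Health Coverage Credit: $132,900 is $2,400 into a $18,000 phase-out range, leaving 15,600/18,000 of the credit: $4,080 × 15,600/18,000 = $3,536.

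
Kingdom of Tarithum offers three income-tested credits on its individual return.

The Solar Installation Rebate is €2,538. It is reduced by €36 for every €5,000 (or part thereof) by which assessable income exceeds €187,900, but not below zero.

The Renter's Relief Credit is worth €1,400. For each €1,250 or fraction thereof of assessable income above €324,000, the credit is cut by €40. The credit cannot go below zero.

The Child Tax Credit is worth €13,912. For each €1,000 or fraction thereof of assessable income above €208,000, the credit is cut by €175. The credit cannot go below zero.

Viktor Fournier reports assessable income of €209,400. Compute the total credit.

Solar Installation Rebate: income exceeds €187,900 by €21,500, which is 5 full-or-partial €5,000 increments; reduction = 5 × €36 = €180, leaving €2,358.
Renter's Relief Credit: €209,400 is at or below the €324,000 threshold, so the full €1,400 applies.
Child Tax Credit: income exceeds €208,000 by €1,400, which is 2 full-or-partial €1,000 increments; reduction = 2 × €175 = €350, leaving €13,562.
Total: €2,358 + €1,400 + €13,562 = €17,320.

€17,320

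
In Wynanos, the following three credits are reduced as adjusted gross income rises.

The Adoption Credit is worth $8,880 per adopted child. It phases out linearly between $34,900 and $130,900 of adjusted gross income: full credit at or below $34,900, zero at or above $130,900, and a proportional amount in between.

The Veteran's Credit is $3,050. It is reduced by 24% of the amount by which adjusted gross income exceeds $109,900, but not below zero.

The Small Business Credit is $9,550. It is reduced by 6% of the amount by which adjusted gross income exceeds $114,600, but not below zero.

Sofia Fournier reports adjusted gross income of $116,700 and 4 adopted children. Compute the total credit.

$16,096

Adoption Credit: base = 4 × $8,880 = $35,520. $116,700 is $81,800 into a $96,000 phase-out range, leaving 14,200/96,000 of the credit: $35,520 × 14,200/96,000 = $5,254.
Veteran's Credit: 24% of the $6,800 excess over $109,900 is $1,632; credit = $3,050 − $1,632 = $1,418.
Small Business Credit: 6% of the $2,100 excess over $114,600 is $126; credit = $9,550 − $126 = $9,424.
Total: $5,254 + $1,418 + $9,424 = $16,096.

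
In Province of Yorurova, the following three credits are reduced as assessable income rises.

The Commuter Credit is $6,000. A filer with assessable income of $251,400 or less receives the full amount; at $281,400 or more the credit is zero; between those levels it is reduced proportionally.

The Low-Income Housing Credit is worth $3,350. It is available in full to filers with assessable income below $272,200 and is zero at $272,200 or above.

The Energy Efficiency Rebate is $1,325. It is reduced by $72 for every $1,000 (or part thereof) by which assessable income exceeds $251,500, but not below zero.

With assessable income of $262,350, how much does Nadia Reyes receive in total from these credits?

$7,693

Commuter Credit: $262,350 is $10,950 into a $30,000 phase-out range, leaving 19,050/30,000 of the credit: $6,000 × 19,050/30,000 = $3,810.
Low-Income Housing Credit: $262,350 is below the $272,200 cutoff, so the full $3,350 applies.
Energy Efficiency Rebate: income exceeds $251,500 by $10,850, which is 11 full-or-partial $1,000 increments; reduction = 11 × $72 = $792, leaving $533.
Total: $3,810 + $3,350 + $533 = $7,693.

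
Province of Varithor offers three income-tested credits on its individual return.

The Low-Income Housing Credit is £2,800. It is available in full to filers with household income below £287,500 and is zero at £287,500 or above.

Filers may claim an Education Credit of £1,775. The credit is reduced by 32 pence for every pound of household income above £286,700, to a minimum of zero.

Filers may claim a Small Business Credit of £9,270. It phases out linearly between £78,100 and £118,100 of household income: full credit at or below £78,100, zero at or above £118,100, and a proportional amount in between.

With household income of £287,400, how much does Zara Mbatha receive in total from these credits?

Low-Income Housing Credit: £287,400 is below the £287,500 cutoff, so the full £2,800 applies.
Education Credit: 32% of the £700 excess over £286,700 is £224; credit = £1,775 − £224 = £1,551.
Small Business Credit: £287,400 is at or above £118,100, so the credit is £0.
Total: £2,800 + £1,551 + £0 = £4,351.

£4,351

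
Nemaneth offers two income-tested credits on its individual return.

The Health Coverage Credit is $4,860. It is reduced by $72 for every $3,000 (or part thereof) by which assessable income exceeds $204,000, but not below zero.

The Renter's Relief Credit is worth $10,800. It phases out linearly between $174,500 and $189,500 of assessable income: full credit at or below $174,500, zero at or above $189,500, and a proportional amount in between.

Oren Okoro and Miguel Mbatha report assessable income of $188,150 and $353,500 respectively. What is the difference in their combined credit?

$4,572

Oren ($188,150): Health Coverage Credit: $188,150 is at or below the $204,000 threshold, so the full $4,860 applies. Renter's Relief Credit: $188,150 is $13,650 into a $15,000 phase-out range, leaving 1,350/15,000 of the credit: $10,800 × 1,350/15,000 = $972. total $4,860 + $972 = $5,832
Miguel ($353,500): Health Coverage Credit: income exceeds $204,000 by $149,500, which is 50 full-or-partial $3,000 increments; reduction = 50 × $72 = $3,600, leaving $1,260. Renter's Relief Credit: $353,500 is at or above $189,500, so the credit is $0. total $1,260 + $0 = $1,260
Difference: |$5,832 − $1,260| = $4,572.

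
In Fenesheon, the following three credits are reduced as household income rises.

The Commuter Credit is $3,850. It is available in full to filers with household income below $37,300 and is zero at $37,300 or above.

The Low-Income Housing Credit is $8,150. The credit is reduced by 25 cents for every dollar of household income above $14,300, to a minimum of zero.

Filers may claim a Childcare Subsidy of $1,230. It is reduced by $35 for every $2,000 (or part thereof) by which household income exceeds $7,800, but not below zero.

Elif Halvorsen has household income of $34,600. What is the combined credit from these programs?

Commuter Credit: $34,600 is below the $37,300 cutoff, so the full $3,850 applies.
Low-Income Housing Credit: 25% of the $20,300 excess over $14,300 is $5,075; credit = $8,150 − $5,075 = $3,075.
Childcare Subsidy: income exceeds $7,800 by $26,800, which is 14 full-or-partial $2,000 increments; reduction = 14 × $35 = $490, leaving $740.
Total: $3,850 + $3,075 + $740 = $7,665.

$7,665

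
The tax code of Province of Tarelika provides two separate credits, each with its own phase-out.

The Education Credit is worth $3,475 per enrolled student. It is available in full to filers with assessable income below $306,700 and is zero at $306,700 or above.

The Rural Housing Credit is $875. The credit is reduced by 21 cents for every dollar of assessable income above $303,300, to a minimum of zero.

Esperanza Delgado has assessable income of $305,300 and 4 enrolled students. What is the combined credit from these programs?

Education Credit: base = 4 × $3,475 = $13,900. $305,300 is below the $306,700 cutoff, so the full $13,900 applies.
Rural Housing Credit: 21% of the $2,000 excess over $303,300 is $420; credit = $875 − $420 = $455.
Total: $13,900 + $455 = $14,355.

$14,355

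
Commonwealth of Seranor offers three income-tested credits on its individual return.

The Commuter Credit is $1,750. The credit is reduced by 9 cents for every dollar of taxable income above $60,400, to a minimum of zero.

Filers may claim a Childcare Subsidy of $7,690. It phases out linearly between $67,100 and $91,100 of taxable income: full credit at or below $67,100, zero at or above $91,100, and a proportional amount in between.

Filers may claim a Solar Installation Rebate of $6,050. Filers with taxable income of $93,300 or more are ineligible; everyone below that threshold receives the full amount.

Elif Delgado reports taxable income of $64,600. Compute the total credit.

$15,112

Commuter Credit: 9% of the $4,200 excess over $60,400 is $378; credit = $1,750 − $378 = $1,372.
Childcare Subsidy: $64,600 is at or below the $67,100 threshold, so the full $7,690 applies.
Solar Installation Rebate: $64,600 is below the $93,300 cutoff, so the full $6,050 applies.
Total: $1,372 + $7,690 + $6,050 = $15,112.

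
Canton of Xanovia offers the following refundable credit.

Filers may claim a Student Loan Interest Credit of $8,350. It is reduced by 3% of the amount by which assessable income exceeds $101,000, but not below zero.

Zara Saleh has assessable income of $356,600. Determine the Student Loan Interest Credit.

Student Loan Interest Credit: 3% of the $255,600 excess over $101,000 is $7,668; credit = $8,350 − $7,668 = $682.

$682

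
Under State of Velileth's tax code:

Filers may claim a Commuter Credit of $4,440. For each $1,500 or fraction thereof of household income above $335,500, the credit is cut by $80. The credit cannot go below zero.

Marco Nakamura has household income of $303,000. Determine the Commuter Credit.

Commuter Credit: $303,000 is at or below the $335,500 threshold, so the full $4,440 applies.

$4,440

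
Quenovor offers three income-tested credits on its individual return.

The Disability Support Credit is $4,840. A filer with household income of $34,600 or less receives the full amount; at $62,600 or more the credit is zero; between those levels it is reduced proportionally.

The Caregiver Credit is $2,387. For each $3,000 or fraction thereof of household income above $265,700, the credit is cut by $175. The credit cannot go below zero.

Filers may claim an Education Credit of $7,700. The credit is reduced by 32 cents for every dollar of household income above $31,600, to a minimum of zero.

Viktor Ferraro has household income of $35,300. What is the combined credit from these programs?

$13,622

Disability Support Credit: $35,300 is $700 into a $28,000 phase-out range, leaving 27,300/28,000 of the credit: $4,840 × 27,300/28,000 = $4,719.
Caregiver Credit: $35,300 is at or below the $265,700 threshold, so the full $2,387 applies.
Education Credit: 32% of the $3,700 excess over $31,600 is $1,184; credit = $7,700 − $1,184 = $6,516.
Total: $4,719 + $2,387 + $6,516 = $13,622.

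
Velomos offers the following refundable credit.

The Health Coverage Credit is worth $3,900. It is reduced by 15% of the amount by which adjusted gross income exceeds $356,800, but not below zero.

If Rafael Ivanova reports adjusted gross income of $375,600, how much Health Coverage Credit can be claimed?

Health Coverage Credit: 15% of the $18,800 excess over $356,800 is $2,820; credit = $3,900 − $2,820 = $1,080.

$1,080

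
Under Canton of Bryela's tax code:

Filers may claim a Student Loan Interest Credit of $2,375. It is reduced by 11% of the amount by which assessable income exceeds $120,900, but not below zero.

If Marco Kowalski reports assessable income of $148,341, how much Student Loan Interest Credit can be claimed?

$0

Student Loan Interest Credit: 11% of the $27,441 excess over $120,900 is $3,018.51 ≥ base, so the credit is $0.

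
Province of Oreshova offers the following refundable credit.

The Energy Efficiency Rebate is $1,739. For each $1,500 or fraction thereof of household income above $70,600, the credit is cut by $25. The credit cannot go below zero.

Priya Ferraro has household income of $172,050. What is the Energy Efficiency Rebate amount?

Energy Efficiency Rebate: income exceeds $70,600 by $101,450, which is 68 full-or-partial $1,500 increments; reduction = 68 × $25 = $1,700, leaving $39.

$39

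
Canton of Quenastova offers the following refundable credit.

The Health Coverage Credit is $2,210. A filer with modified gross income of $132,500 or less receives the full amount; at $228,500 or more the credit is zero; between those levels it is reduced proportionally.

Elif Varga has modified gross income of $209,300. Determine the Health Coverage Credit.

$442

Health Coverage Credit: $209,300 is $76,800 into a $96,000 phase-out range, leaving 19,200/96,000 of the credit: $2,210 × 19,200/96,000 = $442.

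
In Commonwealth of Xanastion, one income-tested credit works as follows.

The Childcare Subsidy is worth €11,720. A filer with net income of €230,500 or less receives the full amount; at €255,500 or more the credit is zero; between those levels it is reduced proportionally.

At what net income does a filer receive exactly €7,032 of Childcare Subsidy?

€7,032 is 7,032/11,720 of the full €11,720, so 4,688/11,720 of the €25,000 range has been used: income = €230,500 + €25,000 × 4,688/11,720 = €240,500.

€240,500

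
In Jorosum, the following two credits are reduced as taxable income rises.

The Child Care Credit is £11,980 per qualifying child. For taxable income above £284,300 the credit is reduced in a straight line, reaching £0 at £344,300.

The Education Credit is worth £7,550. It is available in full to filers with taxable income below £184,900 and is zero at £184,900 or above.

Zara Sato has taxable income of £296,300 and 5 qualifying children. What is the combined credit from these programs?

£47,920

Child Care Credit: base = 5 × £11,980 = £59,900. £296,300 is £12,000 into a £60,000 phase-out range, leaving 48,000/60,000 of the credit: £59,900 × 48,000/60,000 = £47,920.
Education Credit: £296,300 meets or exceeds the £184,900 cutoff, so the credit is £0.
Total: £47,920 + £0 = £47,920.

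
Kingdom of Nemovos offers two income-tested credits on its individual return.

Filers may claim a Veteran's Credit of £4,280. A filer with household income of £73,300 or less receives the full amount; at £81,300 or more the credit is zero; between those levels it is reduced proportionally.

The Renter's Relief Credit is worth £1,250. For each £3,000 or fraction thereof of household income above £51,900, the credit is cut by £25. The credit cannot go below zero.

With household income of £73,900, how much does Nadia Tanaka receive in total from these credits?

£5,009

Veteran's Credit: £73,900 is £600 into a £8,000 phase-out range, leaving 7,400/8,000 of the credit: £4,280 × 7,400/8,000 = £3,959.
Renter's Relief Credit: income exceeds £51,900 by £22,000, which is 8 full-or-partial £3,000 increments; reduction = 8 × £25 = £200, leaving £1,050.
Total: £3,959 + £1,050 = £5,009.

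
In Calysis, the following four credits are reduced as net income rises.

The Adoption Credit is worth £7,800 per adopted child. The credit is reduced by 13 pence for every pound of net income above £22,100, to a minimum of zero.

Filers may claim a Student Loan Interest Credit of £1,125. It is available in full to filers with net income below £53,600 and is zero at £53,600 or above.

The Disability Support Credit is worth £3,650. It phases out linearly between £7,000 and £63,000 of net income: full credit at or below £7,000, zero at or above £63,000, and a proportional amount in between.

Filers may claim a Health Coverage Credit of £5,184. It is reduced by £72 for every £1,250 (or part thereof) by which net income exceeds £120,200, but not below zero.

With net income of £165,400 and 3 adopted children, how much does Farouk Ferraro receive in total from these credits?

£7,291

Adoption Credit: base = 3 × £7,800 = £23,400. 13% of the £143,300 excess over £22,100 is £18,629; credit = £23,400 − £18,629 = £4,771.
Student Loan Interest Credit: £165,400 meets or exceeds the £53,600 cutoff, so the credit is £0.
Disability Support Credit: £165,400 is at or above £63,000, so the credit is £0.
Health Coverage Credit: income exceeds £120,200 by £45,200, which is 37 full-or-partial £1,250 increments; reduction = 37 × £72 = £2,664, leaving £2,520.
Total: £4,771 + £0 + £0 + £2,520 = £7,291.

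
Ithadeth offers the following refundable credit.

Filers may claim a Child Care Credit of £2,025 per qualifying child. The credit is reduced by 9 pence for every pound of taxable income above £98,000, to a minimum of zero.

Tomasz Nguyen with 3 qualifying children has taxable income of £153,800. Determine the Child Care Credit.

Child Care Credit: base = 3 × £2,025 = £6,075. 9% of the £55,800 excess over £98,000 is £5,022; credit = £6,075 − £5,022 = £1,053.

£1,053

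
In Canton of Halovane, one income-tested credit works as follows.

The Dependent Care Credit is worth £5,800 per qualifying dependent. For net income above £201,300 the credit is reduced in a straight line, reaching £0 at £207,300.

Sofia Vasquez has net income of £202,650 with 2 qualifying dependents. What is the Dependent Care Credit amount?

£8,990

Dependent Care Credit: base = 2 × £5,800 = £11,600. £202,650 is £1,350 into a £6,000 phase-out range, leaving 4,650/6,000 of the credit: £11,600 × 4,650/6,000 = £8,990.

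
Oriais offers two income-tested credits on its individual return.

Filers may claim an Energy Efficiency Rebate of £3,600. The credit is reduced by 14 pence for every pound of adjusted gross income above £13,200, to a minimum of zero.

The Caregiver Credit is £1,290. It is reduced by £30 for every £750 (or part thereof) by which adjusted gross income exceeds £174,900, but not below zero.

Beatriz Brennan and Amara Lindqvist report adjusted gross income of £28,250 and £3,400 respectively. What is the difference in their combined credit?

Beatriz (£28,250): Energy Efficiency Rebate: 14% of the £15,050 excess over £13,200 is £2,107; credit = £3,600 − £2,107 = £1,493. Caregiver Credit: £28,250 is at or below the £174,900 threshold, so the full £1,290 applies. total £1,493 + £1,290 = £2,783
Amara (£3,400): Energy Efficiency Rebate: £3,400 is at or below the £13,200 threshold, so the full £3,600 applies. Caregiver Credit: £3,400 is at or below the £174,900 threshold, so the full £1,290 applies. total £3,600 + £1,290 = £4,890
Difference: |£2,783 − £4,890| = £2,107.

£2,107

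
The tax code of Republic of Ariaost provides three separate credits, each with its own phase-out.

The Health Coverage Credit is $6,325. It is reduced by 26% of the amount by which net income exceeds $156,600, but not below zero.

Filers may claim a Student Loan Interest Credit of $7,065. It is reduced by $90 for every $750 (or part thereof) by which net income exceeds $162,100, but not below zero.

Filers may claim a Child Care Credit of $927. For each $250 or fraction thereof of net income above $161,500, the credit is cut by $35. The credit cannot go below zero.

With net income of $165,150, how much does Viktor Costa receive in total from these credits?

$11,119

Health Coverage Credit: 26% of the $8,550 excess over $156,600 is $2,223; credit = $6,325 − $2,223 = $4,102.
Student Loan Interest Credit: income exceeds $162,100 by $3,050, which is 5 full-or-partial $750 increments; reduction = 5 × $90 = $450, leaving $6,615.
Child Care Credit: income exceeds $161,500 by $3,650, which is 15 full-or-partial $250 increments; reduction = 15 × $35 = $525, leaving $402.
Total: $4,102 + $6,615 + $402 = $11,119.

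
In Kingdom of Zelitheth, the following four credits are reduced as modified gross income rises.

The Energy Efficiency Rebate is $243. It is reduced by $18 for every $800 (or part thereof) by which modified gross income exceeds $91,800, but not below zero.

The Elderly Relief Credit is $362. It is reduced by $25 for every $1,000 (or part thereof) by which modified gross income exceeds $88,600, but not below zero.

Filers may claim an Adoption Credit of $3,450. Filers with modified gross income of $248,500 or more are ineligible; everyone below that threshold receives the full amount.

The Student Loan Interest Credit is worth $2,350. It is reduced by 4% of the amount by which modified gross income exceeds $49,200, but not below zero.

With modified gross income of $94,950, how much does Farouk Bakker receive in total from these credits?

$4,328

Energy Efficiency Rebate: income exceeds $91,800 by $3,150, which is 4 full-or-partial $800 increments; reduction = 4 × $18 = $72, leaving $171.
Elderly Relief Credit: income exceeds $88,600 by $6,350, which is 7 full-or-partial $1,000 increments; reduction = 7 × $25 = $175, leaving $187.
Adoption Credit: $94,950 is below the $248,500 cutoff, so the full $3,450 applies.
Student Loan Interest Credit: 4% of the $45,750 excess over $49,200 is $1,830; credit = $2,350 − $1,830 = $520.
Total: $171 + $187 + $3,450 + $520 = $4,328.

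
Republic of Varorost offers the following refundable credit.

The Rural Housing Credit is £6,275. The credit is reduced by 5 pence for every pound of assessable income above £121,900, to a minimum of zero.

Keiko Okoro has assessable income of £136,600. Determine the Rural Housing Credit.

£5,540

Rural Housing Credit: 5% of the £14,700 excess over £121,900 is £735; credit = £6,275 − £735 = £5,540.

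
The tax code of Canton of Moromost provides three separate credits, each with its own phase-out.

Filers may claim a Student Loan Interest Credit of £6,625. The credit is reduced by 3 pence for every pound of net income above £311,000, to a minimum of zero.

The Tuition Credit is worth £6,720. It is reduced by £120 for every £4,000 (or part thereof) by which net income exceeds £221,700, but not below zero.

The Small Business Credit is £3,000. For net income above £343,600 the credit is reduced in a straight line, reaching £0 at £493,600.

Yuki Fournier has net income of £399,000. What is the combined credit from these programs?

Student Loan Interest Credit: 3% of the £88,000 excess over £311,000 is £2,640; credit = £6,625 − £2,640 = £3,985.
Tuition Credit: income exceeds £221,700 by £177,300, which is 45 full-or-partial £4,000 increments; reduction = 45 × £120 = £5,400, leaving £1,320.
Small Business Credit: £399,000 is £55,400 into a £150,000 phase-out range, leaving 94,600/150,000 of the credit: £3,000 × 94,600/150,000 = £1,892.
Total: £3,985 + £1,320 + £1,892 = £7,197.

£7,197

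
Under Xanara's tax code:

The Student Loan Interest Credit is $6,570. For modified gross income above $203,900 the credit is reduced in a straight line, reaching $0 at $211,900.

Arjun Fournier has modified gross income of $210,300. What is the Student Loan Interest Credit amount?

$1,314

Student Loan Interest Credit: $210,300 is $6,400 into a $8,000 phase-out range, leaving 1,600/8,000 of the credit: $6,570 × 1,600/8,000 = $1,314.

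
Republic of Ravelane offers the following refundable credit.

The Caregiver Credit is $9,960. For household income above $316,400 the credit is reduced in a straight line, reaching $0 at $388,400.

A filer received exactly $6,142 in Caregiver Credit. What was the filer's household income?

$344,000

$6,142 is 6,142/9,960 of the full $9,960, so 3,818/9,960 of the $72,000 range has been used: income = $316,400 + $72,000 × 3,818/9,960 = $344,000.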